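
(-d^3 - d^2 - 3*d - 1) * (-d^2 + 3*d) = d^5 - 2*d^4 - 8*d^2 - 3*d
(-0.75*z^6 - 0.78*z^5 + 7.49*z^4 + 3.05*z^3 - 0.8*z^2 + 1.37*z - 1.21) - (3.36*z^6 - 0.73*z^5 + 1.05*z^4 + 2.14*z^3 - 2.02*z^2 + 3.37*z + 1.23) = -4.11*z^6 - 0.05*z^5 + 6.44*z^4 + 0.91*z^3 + 1.22*z^2 - 2.0*z - 2.44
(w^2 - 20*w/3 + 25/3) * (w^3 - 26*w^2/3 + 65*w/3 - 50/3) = w^5 - 46*w^4/3 + 790*w^3/9 - 700*w^2/3 + 875*w/3 - 1250/9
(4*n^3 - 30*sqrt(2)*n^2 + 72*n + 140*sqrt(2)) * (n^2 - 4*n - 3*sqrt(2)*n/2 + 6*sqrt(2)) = 4*n^5 - 36*sqrt(2)*n^4 - 16*n^4 + 162*n^3 + 144*sqrt(2)*n^3 - 648*n^2 + 32*sqrt(2)*n^2 - 420*n - 128*sqrt(2)*n + 1680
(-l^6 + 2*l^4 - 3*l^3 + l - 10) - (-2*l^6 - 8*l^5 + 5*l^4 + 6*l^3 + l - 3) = l^6 + 8*l^5 - 3*l^4 - 9*l^3 - 7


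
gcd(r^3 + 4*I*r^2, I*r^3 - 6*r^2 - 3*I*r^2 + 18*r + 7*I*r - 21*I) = 1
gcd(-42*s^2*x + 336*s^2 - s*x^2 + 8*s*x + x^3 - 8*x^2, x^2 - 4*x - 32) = x - 8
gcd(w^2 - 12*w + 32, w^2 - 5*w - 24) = w - 8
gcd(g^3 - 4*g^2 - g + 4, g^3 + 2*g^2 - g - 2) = g^2 - 1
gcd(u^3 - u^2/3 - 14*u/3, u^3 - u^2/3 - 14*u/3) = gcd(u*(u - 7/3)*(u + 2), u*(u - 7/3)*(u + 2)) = u^3 - u^2/3 - 14*u/3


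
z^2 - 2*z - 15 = (z - 5)*(z + 3)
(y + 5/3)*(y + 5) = y^2 + 20*y/3 + 25/3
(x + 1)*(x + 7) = x^2 + 8*x + 7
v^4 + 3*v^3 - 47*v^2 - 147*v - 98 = (v - 7)*(v + 1)*(v + 2)*(v + 7)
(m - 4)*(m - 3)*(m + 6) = m^3 - m^2 - 30*m + 72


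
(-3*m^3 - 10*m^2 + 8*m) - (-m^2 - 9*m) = -3*m^3 - 9*m^2 + 17*m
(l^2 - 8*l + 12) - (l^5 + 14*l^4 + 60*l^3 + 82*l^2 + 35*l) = -l^5 - 14*l^4 - 60*l^3 - 81*l^2 - 43*l + 12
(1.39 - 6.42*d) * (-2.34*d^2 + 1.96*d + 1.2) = 15.0228*d^3 - 15.8358*d^2 - 4.9796*d + 1.668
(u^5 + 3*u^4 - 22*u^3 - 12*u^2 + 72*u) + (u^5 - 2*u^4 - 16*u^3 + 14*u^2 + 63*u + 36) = 2*u^5 + u^4 - 38*u^3 + 2*u^2 + 135*u + 36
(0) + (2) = 2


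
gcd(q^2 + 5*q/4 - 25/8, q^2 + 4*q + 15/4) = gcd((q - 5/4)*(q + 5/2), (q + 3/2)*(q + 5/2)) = q + 5/2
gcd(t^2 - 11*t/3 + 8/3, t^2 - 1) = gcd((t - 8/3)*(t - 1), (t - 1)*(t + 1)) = t - 1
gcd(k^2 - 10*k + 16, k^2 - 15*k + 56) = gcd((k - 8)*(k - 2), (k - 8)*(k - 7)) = k - 8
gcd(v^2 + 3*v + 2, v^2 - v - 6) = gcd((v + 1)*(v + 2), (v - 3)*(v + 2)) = v + 2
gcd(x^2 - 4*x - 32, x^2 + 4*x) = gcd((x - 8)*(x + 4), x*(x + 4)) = x + 4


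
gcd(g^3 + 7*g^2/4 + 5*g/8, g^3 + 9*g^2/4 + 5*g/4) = g^2 + 5*g/4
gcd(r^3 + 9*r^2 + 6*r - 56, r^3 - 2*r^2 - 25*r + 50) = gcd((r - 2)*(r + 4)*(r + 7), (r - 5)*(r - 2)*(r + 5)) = r - 2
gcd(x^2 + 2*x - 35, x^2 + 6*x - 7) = x + 7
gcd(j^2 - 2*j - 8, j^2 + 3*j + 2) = j + 2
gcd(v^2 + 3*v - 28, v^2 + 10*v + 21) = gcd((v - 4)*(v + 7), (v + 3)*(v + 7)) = v + 7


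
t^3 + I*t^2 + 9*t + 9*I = (t - 3*I)*(t + I)*(t + 3*I)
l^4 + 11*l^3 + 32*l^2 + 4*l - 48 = (l - 1)*(l + 2)*(l + 4)*(l + 6)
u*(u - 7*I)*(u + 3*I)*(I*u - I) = I*u^4 + 4*u^3 - I*u^3 - 4*u^2 + 21*I*u^2 - 21*I*u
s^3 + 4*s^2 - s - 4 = (s - 1)*(s + 1)*(s + 4)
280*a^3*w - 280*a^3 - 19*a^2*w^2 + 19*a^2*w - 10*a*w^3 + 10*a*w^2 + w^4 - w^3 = (-8*a + w)*(-7*a + w)*(5*a + w)*(w - 1)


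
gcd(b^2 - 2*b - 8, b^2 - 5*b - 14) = b + 2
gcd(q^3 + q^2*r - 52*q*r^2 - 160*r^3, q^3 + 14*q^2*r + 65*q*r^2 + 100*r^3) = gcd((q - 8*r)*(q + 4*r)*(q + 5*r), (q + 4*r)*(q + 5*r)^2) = q^2 + 9*q*r + 20*r^2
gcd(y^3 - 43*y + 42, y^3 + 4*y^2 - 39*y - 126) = y^2 + y - 42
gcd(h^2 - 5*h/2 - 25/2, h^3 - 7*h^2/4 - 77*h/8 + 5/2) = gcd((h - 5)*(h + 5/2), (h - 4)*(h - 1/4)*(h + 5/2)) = h + 5/2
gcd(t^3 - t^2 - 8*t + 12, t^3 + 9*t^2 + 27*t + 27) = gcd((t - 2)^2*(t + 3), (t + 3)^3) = t + 3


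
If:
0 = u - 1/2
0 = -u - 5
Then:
No Solution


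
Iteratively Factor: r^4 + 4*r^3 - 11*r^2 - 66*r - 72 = (r + 2)*(r^3 + 2*r^2 - 15*r - 36) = (r + 2)*(r + 3)*(r^2 - r - 12) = (r + 2)*(r + 3)^2*(r - 4)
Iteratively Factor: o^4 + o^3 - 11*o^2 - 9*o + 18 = (o + 3)*(o^3 - 2*o^2 - 5*o + 6) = (o - 1)*(o + 3)*(o^2 - o - 6) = (o - 3)*(o - 1)*(o + 3)*(o + 2)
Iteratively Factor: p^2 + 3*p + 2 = (p + 1)*(p + 2)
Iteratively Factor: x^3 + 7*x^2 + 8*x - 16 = (x - 1)*(x^2 + 8*x + 16) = (x - 1)*(x + 4)*(x + 4)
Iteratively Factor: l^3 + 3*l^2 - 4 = (l + 2)*(l^2 + l - 2) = (l + 2)^2*(l - 1)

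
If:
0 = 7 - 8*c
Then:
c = 7/8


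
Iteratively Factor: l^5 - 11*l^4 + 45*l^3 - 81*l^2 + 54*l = (l - 3)*(l^4 - 8*l^3 + 21*l^2 - 18*l) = (l - 3)^2*(l^3 - 5*l^2 + 6*l) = (l - 3)^2*(l - 2)*(l^2 - 3*l) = l*(l - 3)^2*(l - 2)*(l - 3)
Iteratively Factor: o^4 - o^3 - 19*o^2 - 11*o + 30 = (o - 1)*(o^3 - 19*o - 30) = (o - 5)*(o - 1)*(o^2 + 5*o + 6) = (o - 5)*(o - 1)*(o + 2)*(o + 3)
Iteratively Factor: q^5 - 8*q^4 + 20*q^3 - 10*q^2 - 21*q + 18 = (q - 1)*(q^4 - 7*q^3 + 13*q^2 + 3*q - 18) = (q - 2)*(q - 1)*(q^3 - 5*q^2 + 3*q + 9) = (q - 3)*(q - 2)*(q - 1)*(q^2 - 2*q - 3) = (q - 3)*(q - 2)*(q - 1)*(q + 1)*(q - 3)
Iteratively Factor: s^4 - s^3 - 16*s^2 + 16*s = (s - 1)*(s^3 - 16*s) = s*(s - 1)*(s^2 - 16) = s*(s - 1)*(s + 4)*(s - 4)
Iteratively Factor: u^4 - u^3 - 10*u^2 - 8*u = (u + 1)*(u^3 - 2*u^2 - 8*u) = (u - 4)*(u + 1)*(u^2 + 2*u) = (u - 4)*(u + 1)*(u + 2)*(u)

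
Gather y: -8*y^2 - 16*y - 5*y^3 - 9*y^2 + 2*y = -5*y^3 - 17*y^2 - 14*y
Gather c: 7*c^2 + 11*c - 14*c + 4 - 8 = 7*c^2 - 3*c - 4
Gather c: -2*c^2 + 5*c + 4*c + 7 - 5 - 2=-2*c^2 + 9*c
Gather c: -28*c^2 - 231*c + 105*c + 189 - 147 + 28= -28*c^2 - 126*c + 70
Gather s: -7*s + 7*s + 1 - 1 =0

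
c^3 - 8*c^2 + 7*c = c*(c - 7)*(c - 1)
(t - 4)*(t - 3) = t^2 - 7*t + 12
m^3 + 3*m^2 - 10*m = m*(m - 2)*(m + 5)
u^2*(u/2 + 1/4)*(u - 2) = u^4/2 - 3*u^3/4 - u^2/2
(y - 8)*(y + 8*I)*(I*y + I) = I*y^3 - 8*y^2 - 7*I*y^2 + 56*y - 8*I*y + 64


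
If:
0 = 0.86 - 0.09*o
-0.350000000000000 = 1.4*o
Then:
No Solution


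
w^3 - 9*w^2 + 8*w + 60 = (w - 6)*(w - 5)*(w + 2)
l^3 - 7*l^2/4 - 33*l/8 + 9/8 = (l - 3)*(l - 1/4)*(l + 3/2)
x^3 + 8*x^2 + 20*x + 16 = (x + 2)^2*(x + 4)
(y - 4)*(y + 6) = y^2 + 2*y - 24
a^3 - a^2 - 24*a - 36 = (a - 6)*(a + 2)*(a + 3)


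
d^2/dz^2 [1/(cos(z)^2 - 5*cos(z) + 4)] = (-4*sin(z)^4 + 11*sin(z)^2 - 155*cos(z)/4 + 15*cos(3*z)/4 + 35)/((cos(z) - 4)^3*(cos(z) - 1)^3)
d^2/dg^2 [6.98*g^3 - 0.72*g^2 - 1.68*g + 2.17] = 41.88*g - 1.44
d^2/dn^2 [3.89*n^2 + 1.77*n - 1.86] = 7.78000000000000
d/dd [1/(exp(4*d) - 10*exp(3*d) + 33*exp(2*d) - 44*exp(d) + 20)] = (-4*exp(3*d) + 30*exp(2*d) - 66*exp(d) + 44)*exp(d)/(exp(4*d) - 10*exp(3*d) + 33*exp(2*d) - 44*exp(d) + 20)^2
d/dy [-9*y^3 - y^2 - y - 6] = -27*y^2 - 2*y - 1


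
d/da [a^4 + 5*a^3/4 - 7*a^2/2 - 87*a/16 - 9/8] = 4*a^3 + 15*a^2/4 - 7*a - 87/16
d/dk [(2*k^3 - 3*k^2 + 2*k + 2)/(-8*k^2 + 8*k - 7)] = 2*(-8*k^4 + 16*k^3 - 25*k^2 + 37*k - 15)/(64*k^4 - 128*k^3 + 176*k^2 - 112*k + 49)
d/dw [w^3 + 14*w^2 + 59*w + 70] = 3*w^2 + 28*w + 59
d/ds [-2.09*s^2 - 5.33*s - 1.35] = -4.18*s - 5.33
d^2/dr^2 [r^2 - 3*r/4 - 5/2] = 2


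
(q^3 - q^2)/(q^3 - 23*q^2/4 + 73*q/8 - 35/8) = 8*q^2/(8*q^2 - 38*q + 35)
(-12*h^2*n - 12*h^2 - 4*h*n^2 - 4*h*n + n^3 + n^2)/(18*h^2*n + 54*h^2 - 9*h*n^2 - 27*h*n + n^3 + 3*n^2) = (-2*h*n - 2*h - n^2 - n)/(3*h*n + 9*h - n^2 - 3*n)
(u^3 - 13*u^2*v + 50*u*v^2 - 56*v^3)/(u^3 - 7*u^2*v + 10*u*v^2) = (u^2 - 11*u*v + 28*v^2)/(u*(u - 5*v))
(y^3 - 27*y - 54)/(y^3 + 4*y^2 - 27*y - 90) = (y^2 - 3*y - 18)/(y^2 + y - 30)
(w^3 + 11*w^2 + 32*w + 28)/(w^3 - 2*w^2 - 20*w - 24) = (w + 7)/(w - 6)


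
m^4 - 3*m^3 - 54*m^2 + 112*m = m*(m - 8)*(m - 2)*(m + 7)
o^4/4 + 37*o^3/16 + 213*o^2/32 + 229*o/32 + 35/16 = (o/4 + 1/2)*(o + 1/2)*(o + 7/4)*(o + 5)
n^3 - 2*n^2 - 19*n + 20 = (n - 5)*(n - 1)*(n + 4)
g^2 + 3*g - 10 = (g - 2)*(g + 5)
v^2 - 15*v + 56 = (v - 8)*(v - 7)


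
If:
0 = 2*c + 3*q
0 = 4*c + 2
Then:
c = -1/2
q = 1/3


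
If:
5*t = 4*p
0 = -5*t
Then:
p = 0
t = 0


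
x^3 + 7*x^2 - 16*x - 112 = (x - 4)*(x + 4)*(x + 7)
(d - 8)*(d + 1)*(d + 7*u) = d^3 + 7*d^2*u - 7*d^2 - 49*d*u - 8*d - 56*u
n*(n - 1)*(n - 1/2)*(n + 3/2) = n^4 - 7*n^2/4 + 3*n/4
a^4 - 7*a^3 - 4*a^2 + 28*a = a*(a - 7)*(a - 2)*(a + 2)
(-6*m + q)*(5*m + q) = -30*m^2 - m*q + q^2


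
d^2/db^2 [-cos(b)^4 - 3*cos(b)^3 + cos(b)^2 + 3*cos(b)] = -3*cos(b)/4 + 4*cos(2*b)^2 + 27*cos(3*b)/4 - 2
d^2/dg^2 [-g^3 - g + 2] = -6*g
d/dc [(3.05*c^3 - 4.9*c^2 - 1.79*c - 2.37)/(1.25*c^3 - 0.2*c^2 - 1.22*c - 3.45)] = (-1.77635683940025e-15*c^5 + 5.515*c^4 - 2.967*c^3 - 17.06*c^2 + 32.862*c + 3.2841)/(1.5625*c^6 - 0.5*c^5 - 3.01*c^4 - 8.137*c^3 + 2.8684*c^2 + 8.418*c + 11.9025)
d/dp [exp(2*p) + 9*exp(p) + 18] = (2*exp(p) + 9)*exp(p)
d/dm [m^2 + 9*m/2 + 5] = 2*m + 9/2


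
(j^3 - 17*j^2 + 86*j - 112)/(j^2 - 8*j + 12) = (j^2 - 15*j + 56)/(j - 6)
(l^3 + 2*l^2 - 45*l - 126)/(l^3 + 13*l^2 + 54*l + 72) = (l - 7)/(l + 4)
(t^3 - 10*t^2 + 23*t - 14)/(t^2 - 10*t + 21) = (t^2 - 3*t + 2)/(t - 3)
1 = 1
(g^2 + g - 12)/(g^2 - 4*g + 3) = (g + 4)/(g - 1)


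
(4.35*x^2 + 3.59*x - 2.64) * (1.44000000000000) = 6.264*x^2 + 5.1696*x - 3.8016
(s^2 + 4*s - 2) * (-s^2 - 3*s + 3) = -s^4 - 7*s^3 - 7*s^2 + 18*s - 6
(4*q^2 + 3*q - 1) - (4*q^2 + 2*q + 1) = q - 2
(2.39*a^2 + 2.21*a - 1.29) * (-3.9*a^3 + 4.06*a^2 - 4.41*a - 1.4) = -9.321*a^5 + 1.0844*a^4 + 3.4637*a^3 - 18.3295*a^2 + 2.5949*a + 1.806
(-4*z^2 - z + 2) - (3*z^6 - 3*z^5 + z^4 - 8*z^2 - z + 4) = -3*z^6 + 3*z^5 - z^4 + 4*z^2 - 2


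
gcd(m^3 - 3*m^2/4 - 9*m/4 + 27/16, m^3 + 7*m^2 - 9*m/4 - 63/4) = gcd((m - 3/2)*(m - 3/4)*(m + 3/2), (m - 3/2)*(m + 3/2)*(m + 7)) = m^2 - 9/4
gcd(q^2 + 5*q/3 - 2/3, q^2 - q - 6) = q + 2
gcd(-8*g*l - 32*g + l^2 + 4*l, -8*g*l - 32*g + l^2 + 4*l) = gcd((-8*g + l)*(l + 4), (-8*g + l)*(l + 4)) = 8*g*l + 32*g - l^2 - 4*l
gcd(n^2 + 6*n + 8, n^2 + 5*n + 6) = n + 2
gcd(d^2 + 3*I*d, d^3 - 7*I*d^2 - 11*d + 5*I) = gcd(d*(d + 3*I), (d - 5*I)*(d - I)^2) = 1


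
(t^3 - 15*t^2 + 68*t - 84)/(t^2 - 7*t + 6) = (t^2 - 9*t + 14)/(t - 1)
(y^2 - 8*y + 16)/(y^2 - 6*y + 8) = (y - 4)/(y - 2)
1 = 1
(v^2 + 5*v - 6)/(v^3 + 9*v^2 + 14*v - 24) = 1/(v + 4)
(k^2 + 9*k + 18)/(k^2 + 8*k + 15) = (k + 6)/(k + 5)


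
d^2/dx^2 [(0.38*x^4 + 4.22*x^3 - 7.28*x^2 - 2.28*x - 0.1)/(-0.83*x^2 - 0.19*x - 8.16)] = (-0.523564*x^6 - 0.359556000000001*x^5 - 15.524292*x^4 + 48.276588*x^3 - 638.309028*x^2 - 1778.504676*x + 961.069172)/(0.571787*x^6 + 0.392673*x^5 + 16.954161*x^4 + 7.727851*x^3 + 166.681872*x^2 + 37.953792*x + 543.338496)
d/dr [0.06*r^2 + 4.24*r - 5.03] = 0.12*r + 4.24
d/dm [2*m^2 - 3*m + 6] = 4*m - 3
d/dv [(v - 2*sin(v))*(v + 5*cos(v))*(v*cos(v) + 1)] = -(v - 2*sin(v))*(v + 5*cos(v))*(v*sin(v) - cos(v)) - (v - 2*sin(v))*(v*cos(v) + 1)*(5*sin(v) - 1) - (v + 5*cos(v))*(v*cos(v) + 1)*(2*cos(v) - 1)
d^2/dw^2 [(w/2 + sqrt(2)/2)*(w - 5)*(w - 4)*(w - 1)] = 6*w^2 - 30*w + 3*sqrt(2)*w - 10*sqrt(2) + 29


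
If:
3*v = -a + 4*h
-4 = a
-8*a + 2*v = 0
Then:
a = -4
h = -13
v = -16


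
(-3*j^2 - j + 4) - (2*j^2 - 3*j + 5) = -5*j^2 + 2*j - 1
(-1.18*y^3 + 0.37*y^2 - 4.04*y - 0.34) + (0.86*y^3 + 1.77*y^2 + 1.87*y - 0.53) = -0.32*y^3 + 2.14*y^2 - 2.17*y - 0.87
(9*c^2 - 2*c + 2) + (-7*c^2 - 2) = 2*c^2 - 2*c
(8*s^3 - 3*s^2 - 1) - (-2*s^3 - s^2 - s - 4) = 10*s^3 - 2*s^2 + s + 3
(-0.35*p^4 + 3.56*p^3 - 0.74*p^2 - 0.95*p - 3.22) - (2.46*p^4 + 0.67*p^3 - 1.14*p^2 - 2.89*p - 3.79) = -2.81*p^4 + 2.89*p^3 + 0.4*p^2 + 1.94*p + 0.57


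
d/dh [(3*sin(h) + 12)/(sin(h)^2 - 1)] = 3*(-8*sin(h) + cos(h)^2 - 2)/cos(h)^3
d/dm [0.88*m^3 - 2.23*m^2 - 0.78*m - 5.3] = 2.64*m^2 - 4.46*m - 0.78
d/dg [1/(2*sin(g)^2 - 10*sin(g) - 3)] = 2*(5 - 2*sin(g))*cos(g)/(10*sin(g) + cos(2*g) + 2)^2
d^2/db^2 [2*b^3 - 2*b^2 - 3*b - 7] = 12*b - 4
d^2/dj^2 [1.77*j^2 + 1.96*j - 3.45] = 3.54000000000000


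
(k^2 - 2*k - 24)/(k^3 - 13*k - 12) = (-k^2 + 2*k + 24)/(-k^3 + 13*k + 12)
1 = 1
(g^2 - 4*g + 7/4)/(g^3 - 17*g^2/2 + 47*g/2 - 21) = (g - 1/2)/(g^2 - 5*g + 6)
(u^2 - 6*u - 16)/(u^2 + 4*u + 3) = (u^2 - 6*u - 16)/(u^2 + 4*u + 3)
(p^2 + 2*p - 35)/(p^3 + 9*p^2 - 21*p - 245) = 1/(p + 7)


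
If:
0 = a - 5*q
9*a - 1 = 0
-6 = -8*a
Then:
No Solution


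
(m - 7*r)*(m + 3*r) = m^2 - 4*m*r - 21*r^2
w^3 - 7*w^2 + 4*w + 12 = (w - 6)*(w - 2)*(w + 1)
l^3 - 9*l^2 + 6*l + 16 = (l - 8)*(l - 2)*(l + 1)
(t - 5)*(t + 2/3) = t^2 - 13*t/3 - 10/3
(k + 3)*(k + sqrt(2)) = k^2 + sqrt(2)*k + 3*k + 3*sqrt(2)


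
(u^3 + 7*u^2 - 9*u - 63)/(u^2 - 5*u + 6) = (u^2 + 10*u + 21)/(u - 2)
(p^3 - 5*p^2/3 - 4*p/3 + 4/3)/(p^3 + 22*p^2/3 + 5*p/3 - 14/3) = (p - 2)/(p + 7)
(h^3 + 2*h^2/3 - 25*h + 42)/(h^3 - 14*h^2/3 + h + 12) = (3*h^2 + 11*h - 42)/(3*h^2 - 5*h - 12)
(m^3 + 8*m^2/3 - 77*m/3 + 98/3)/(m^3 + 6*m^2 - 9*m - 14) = (m - 7/3)/(m + 1)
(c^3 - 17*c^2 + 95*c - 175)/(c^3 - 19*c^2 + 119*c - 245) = (c - 5)/(c - 7)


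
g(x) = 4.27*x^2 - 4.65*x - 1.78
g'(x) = 8.54*x - 4.65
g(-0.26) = -0.28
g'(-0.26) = -6.87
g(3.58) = 36.30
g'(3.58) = 25.92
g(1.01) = -2.12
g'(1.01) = 3.98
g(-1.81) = 20.63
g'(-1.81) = -20.11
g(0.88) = -2.57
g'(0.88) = 2.87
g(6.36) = 141.37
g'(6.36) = 49.66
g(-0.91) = 5.99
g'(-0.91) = -12.42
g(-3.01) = 50.90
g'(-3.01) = -30.36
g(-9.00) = 385.94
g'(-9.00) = -81.51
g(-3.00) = 50.60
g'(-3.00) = -30.27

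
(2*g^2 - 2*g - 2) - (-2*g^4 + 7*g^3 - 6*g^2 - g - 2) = 2*g^4 - 7*g^3 + 8*g^2 - g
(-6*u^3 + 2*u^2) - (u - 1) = -6*u^3 + 2*u^2 - u + 1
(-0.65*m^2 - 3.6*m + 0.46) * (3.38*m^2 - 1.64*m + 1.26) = -2.197*m^4 - 11.102*m^3 + 6.6398*m^2 - 5.2904*m + 0.5796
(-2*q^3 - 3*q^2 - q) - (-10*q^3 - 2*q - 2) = 8*q^3 - 3*q^2 + q + 2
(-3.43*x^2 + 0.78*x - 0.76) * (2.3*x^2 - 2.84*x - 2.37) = -7.889*x^4 + 11.5352*x^3 + 4.1659*x^2 + 0.3098*x + 1.8012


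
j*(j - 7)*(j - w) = j^3 - j^2*w - 7*j^2 + 7*j*w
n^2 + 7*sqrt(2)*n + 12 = (n + sqrt(2))*(n + 6*sqrt(2))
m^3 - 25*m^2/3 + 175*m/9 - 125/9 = (m - 5)*(m - 5/3)^2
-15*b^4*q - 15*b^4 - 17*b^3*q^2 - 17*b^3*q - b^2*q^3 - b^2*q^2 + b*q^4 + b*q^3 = (-5*b + q)*(b + q)*(3*b + q)*(b*q + b)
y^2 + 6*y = y*(y + 6)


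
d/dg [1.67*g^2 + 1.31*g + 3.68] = 3.34*g + 1.31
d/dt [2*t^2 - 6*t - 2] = 4*t - 6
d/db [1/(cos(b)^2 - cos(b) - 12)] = (2*cos(b) - 1)*sin(b)/(sin(b)^2 + cos(b) + 11)^2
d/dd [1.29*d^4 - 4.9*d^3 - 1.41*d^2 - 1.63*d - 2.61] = 5.16*d^3 - 14.7*d^2 - 2.82*d - 1.63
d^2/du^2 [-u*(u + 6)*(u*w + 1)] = -6*u*w - 12*w - 2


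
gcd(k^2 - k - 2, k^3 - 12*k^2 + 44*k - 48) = k - 2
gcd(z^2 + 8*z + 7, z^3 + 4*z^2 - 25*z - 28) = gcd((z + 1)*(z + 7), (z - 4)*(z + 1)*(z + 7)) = z^2 + 8*z + 7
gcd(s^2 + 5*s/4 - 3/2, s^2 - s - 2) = 1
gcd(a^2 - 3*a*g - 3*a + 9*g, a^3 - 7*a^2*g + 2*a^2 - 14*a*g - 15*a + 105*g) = a - 3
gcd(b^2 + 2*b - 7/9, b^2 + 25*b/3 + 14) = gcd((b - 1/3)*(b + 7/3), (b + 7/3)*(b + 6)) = b + 7/3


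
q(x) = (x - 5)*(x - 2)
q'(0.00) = -7.00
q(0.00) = 10.00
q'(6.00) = 5.00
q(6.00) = 4.00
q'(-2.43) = -11.86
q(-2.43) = 32.91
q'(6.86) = 6.72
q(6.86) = 9.04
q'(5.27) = 3.54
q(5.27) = 0.88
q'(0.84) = -5.32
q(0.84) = 4.83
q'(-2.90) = -12.80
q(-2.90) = 38.71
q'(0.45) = -6.10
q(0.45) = 7.05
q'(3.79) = 0.58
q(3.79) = -2.17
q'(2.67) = -1.66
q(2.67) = -1.56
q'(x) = 2*x - 7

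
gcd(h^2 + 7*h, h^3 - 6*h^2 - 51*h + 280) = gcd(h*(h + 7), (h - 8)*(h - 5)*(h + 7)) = h + 7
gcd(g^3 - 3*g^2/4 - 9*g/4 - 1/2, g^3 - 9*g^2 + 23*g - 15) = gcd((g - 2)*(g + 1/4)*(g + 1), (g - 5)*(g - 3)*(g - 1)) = 1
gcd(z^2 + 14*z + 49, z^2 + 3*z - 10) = 1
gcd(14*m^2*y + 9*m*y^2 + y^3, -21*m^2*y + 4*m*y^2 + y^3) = 7*m*y + y^2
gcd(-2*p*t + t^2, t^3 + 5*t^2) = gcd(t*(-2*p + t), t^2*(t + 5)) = t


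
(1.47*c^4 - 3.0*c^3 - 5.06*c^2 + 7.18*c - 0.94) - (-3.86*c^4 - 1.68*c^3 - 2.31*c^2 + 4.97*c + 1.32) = 5.33*c^4 - 1.32*c^3 - 2.75*c^2 + 2.21*c - 2.26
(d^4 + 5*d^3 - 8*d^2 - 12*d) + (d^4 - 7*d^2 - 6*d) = 2*d^4 + 5*d^3 - 15*d^2 - 18*d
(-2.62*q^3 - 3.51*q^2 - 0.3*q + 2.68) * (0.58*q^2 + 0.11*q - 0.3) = -1.5196*q^5 - 2.324*q^4 + 0.2259*q^3 + 2.5744*q^2 + 0.3848*q - 0.804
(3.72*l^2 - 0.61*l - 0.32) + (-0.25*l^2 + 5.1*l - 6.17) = 3.47*l^2 + 4.49*l - 6.49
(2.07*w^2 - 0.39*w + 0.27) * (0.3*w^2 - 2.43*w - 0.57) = 0.621*w^4 - 5.1471*w^3 - 0.1512*w^2 - 0.4338*w - 0.1539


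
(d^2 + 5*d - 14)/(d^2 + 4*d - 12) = (d + 7)/(d + 6)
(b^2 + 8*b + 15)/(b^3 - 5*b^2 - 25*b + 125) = (b + 3)/(b^2 - 10*b + 25)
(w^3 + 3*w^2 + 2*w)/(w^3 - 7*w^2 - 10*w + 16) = w*(w + 1)/(w^2 - 9*w + 8)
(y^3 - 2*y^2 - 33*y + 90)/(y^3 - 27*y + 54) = (y - 5)/(y - 3)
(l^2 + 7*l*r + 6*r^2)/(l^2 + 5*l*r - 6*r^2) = (-l - r)/(-l + r)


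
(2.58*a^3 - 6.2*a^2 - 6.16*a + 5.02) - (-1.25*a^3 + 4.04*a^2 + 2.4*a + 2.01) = 3.83*a^3 - 10.24*a^2 - 8.56*a + 3.01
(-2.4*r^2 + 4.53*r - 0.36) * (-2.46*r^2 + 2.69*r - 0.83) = 5.904*r^4 - 17.5998*r^3 + 15.0633*r^2 - 4.7283*r + 0.2988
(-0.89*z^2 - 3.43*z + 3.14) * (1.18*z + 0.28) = -1.0502*z^3 - 4.2966*z^2 + 2.7448*z + 0.8792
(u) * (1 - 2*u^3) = -2*u^4 + u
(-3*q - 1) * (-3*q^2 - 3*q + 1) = 9*q^3 + 12*q^2 - 1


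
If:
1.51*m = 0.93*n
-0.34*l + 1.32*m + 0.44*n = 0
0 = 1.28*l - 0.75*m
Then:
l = 0.00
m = 0.00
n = 0.00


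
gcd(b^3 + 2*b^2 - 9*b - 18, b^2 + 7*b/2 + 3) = b + 2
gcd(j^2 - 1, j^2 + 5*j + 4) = j + 1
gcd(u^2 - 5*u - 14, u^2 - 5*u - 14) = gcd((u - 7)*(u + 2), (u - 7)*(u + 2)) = u^2 - 5*u - 14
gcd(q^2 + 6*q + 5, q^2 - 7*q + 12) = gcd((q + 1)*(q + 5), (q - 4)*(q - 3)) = 1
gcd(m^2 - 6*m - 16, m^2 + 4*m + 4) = m + 2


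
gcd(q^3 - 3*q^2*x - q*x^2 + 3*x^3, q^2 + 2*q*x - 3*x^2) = -q + x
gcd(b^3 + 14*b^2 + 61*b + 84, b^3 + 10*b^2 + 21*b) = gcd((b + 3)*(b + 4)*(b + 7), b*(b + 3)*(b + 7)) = b^2 + 10*b + 21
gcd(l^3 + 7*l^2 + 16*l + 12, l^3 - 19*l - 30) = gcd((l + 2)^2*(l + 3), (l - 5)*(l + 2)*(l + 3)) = l^2 + 5*l + 6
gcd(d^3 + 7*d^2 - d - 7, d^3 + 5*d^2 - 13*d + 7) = d^2 + 6*d - 7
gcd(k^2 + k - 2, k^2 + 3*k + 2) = k + 2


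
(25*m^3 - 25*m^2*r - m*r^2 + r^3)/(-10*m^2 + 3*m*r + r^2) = (5*m^2 - 6*m*r + r^2)/(-2*m + r)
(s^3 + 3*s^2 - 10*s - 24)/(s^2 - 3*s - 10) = (s^2 + s - 12)/(s - 5)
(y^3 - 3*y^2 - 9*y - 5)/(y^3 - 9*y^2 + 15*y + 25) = (y + 1)/(y - 5)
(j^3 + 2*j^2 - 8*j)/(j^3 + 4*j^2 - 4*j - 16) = j/(j + 2)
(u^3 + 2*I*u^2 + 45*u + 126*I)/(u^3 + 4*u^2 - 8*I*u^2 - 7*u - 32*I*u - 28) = (u^2 + 9*I*u - 18)/(u^2 + u*(4 - I) - 4*I)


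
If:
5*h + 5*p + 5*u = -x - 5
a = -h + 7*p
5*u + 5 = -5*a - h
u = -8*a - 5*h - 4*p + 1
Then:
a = 188*x/2055 + 22/137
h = 20/137 - 53*x/411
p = 6/137 - 11*x/2055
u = -9*x/137 - 163/137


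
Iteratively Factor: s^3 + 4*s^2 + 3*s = (s + 1)*(s^2 + 3*s) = (s + 1)*(s + 3)*(s)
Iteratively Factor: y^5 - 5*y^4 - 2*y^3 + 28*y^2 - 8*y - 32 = (y - 2)*(y^4 - 3*y^3 - 8*y^2 + 12*y + 16) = (y - 2)*(y + 1)*(y^3 - 4*y^2 - 4*y + 16) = (y - 2)*(y + 1)*(y + 2)*(y^2 - 6*y + 8) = (y - 4)*(y - 2)*(y + 1)*(y + 2)*(y - 2)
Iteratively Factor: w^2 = (w)*(w)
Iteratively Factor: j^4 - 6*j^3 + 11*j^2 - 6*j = (j - 1)*(j^3 - 5*j^2 + 6*j) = (j - 3)*(j - 1)*(j^2 - 2*j) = j*(j - 3)*(j - 1)*(j - 2)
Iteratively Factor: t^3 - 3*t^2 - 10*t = (t - 5)*(t^2 + 2*t) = t*(t - 5)*(t + 2)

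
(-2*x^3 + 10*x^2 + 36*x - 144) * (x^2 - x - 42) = -2*x^5 + 12*x^4 + 110*x^3 - 600*x^2 - 1368*x + 6048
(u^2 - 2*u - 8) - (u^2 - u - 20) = 12 - u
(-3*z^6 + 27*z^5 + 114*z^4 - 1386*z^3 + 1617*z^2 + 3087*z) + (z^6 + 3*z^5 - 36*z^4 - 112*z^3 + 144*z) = -2*z^6 + 30*z^5 + 78*z^4 - 1498*z^3 + 1617*z^2 + 3231*z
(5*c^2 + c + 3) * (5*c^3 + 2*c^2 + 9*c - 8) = 25*c^5 + 15*c^4 + 62*c^3 - 25*c^2 + 19*c - 24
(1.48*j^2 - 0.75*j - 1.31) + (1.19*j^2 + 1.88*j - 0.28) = 2.67*j^2 + 1.13*j - 1.59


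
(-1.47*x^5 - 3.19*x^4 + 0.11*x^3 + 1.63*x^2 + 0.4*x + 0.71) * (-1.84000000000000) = 2.7048*x^5 + 5.8696*x^4 - 0.2024*x^3 - 2.9992*x^2 - 0.736*x - 1.3064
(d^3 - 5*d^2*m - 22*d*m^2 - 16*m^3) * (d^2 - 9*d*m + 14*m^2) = d^5 - 14*d^4*m + 37*d^3*m^2 + 112*d^2*m^3 - 164*d*m^4 - 224*m^5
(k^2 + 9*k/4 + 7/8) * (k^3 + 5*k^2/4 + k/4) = k^5 + 7*k^4/2 + 63*k^3/16 + 53*k^2/32 + 7*k/32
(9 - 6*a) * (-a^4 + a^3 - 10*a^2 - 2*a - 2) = 6*a^5 - 15*a^4 + 69*a^3 - 78*a^2 - 6*a - 18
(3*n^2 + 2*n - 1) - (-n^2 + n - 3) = 4*n^2 + n + 2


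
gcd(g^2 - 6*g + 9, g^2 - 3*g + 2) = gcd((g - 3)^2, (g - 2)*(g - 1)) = 1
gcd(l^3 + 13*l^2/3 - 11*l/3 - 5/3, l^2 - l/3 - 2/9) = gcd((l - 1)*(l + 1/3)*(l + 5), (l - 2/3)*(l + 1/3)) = l + 1/3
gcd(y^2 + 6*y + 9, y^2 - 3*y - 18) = y + 3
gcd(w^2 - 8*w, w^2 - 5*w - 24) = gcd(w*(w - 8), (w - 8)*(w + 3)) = w - 8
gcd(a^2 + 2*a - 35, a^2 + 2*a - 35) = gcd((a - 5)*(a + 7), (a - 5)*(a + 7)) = a^2 + 2*a - 35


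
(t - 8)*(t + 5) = t^2 - 3*t - 40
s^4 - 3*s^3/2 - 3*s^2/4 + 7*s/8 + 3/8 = (s - 3/2)*(s - 1)*(s + 1/2)^2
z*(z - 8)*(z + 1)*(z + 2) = z^4 - 5*z^3 - 22*z^2 - 16*z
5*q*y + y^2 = y*(5*q + y)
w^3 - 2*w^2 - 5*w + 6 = (w - 3)*(w - 1)*(w + 2)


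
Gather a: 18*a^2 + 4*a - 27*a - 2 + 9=18*a^2 - 23*a + 7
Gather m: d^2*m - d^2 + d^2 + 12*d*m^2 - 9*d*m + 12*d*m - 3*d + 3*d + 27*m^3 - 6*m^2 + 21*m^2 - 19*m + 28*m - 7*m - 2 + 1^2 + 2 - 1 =27*m^3 + m^2*(12*d + 15) + m*(d^2 + 3*d + 2)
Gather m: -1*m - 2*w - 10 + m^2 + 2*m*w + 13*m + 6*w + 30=m^2 + m*(2*w + 12) + 4*w + 20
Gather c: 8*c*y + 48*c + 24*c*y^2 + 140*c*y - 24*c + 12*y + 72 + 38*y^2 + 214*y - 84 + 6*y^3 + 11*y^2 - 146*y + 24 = c*(24*y^2 + 148*y + 24) + 6*y^3 + 49*y^2 + 80*y + 12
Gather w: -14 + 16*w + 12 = 16*w - 2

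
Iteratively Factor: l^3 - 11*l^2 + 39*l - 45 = (l - 3)*(l^2 - 8*l + 15) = (l - 5)*(l - 3)*(l - 3)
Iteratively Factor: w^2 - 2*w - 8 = (w + 2)*(w - 4)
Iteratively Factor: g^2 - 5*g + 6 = (g - 2)*(g - 3)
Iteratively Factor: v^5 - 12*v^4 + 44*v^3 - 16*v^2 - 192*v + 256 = (v - 2)*(v^4 - 10*v^3 + 24*v^2 + 32*v - 128) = (v - 4)*(v - 2)*(v^3 - 6*v^2 + 32) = (v - 4)^2*(v - 2)*(v^2 - 2*v - 8) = (v - 4)^2*(v - 2)*(v + 2)*(v - 4)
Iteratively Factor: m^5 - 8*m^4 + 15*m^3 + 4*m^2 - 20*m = (m)*(m^4 - 8*m^3 + 15*m^2 + 4*m - 20) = m*(m + 1)*(m^3 - 9*m^2 + 24*m - 20) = m*(m - 2)*(m + 1)*(m^2 - 7*m + 10) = m*(m - 2)^2*(m + 1)*(m - 5)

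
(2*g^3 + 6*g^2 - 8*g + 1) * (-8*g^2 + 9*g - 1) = -16*g^5 - 30*g^4 + 116*g^3 - 86*g^2 + 17*g - 1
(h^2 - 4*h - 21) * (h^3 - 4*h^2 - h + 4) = h^5 - 8*h^4 - 6*h^3 + 92*h^2 + 5*h - 84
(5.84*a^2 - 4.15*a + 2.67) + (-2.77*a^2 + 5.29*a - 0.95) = 3.07*a^2 + 1.14*a + 1.72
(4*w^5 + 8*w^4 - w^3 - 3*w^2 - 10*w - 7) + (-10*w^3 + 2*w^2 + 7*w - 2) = 4*w^5 + 8*w^4 - 11*w^3 - w^2 - 3*w - 9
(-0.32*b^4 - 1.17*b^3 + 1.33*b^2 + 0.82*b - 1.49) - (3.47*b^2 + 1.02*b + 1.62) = -0.32*b^4 - 1.17*b^3 - 2.14*b^2 - 0.2*b - 3.11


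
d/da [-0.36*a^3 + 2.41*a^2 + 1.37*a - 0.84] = -1.08*a^2 + 4.82*a + 1.37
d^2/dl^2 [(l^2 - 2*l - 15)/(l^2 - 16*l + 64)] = 2*(14*l - 13)/(l^4 - 32*l^3 + 384*l^2 - 2048*l + 4096)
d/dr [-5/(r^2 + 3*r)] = 5*(2*r + 3)/(r^2*(r + 3)^2)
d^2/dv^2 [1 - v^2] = -2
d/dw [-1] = 0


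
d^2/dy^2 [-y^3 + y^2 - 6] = 2 - 6*y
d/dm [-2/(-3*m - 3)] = -2/(3*(m + 1)^2)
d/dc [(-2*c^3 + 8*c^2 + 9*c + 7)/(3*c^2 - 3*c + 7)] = (-6*c^4 + 12*c^3 - 93*c^2 + 70*c + 84)/(9*c^4 - 18*c^3 + 51*c^2 - 42*c + 49)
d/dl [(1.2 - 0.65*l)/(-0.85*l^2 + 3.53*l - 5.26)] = (-0.5525*l^2 + 2.04*l - 0.817)/(0.7225*l^4 - 6.001*l^3 + 21.4029*l^2 - 37.1356*l + 27.6676)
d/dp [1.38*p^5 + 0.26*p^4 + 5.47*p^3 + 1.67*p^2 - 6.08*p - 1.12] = 6.9*p^4 + 1.04*p^3 + 16.41*p^2 + 3.34*p - 6.08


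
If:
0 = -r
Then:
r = 0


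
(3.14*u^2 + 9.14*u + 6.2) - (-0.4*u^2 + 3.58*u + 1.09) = 3.54*u^2 + 5.56*u + 5.11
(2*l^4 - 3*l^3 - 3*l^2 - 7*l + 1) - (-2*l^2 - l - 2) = 2*l^4 - 3*l^3 - l^2 - 6*l + 3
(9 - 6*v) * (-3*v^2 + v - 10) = 18*v^3 - 33*v^2 + 69*v - 90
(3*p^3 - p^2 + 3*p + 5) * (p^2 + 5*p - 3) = 3*p^5 + 14*p^4 - 11*p^3 + 23*p^2 + 16*p - 15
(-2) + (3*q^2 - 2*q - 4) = 3*q^2 - 2*q - 6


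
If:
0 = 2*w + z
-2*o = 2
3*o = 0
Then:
No Solution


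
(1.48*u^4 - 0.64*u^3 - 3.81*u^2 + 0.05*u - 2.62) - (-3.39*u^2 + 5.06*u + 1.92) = 1.48*u^4 - 0.64*u^3 - 0.42*u^2 - 5.01*u - 4.54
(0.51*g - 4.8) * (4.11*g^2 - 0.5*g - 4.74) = 2.0961*g^3 - 19.983*g^2 - 0.0174000000000003*g + 22.752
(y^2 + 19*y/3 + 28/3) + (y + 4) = y^2 + 22*y/3 + 40/3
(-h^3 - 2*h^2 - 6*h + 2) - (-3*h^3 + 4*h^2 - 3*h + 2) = 2*h^3 - 6*h^2 - 3*h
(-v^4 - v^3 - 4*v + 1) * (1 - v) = v^5 - v^3 + 4*v^2 - 5*v + 1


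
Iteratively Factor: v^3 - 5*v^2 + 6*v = (v)*(v^2 - 5*v + 6) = v*(v - 3)*(v - 2)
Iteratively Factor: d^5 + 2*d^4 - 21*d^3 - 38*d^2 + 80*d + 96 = (d - 2)*(d^4 + 4*d^3 - 13*d^2 - 64*d - 48) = (d - 2)*(d + 4)*(d^3 - 13*d - 12) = (d - 2)*(d + 3)*(d + 4)*(d^2 - 3*d - 4) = (d - 2)*(d + 1)*(d + 3)*(d + 4)*(d - 4)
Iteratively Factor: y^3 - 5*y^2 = (y)*(y^2 - 5*y) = y*(y - 5)*(y)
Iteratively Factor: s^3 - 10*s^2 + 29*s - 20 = (s - 4)*(s^2 - 6*s + 5) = (s - 4)*(s - 1)*(s - 5)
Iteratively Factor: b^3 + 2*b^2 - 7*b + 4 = (b - 1)*(b^2 + 3*b - 4) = (b - 1)^2*(b + 4)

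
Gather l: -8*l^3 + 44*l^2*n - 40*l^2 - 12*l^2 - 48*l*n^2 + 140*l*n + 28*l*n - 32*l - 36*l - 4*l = -8*l^3 + l^2*(44*n - 52) + l*(-48*n^2 + 168*n - 72)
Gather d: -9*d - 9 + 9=-9*d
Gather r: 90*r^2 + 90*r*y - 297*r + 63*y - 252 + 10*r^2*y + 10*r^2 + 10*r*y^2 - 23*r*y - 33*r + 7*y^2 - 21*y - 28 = r^2*(10*y + 100) + r*(10*y^2 + 67*y - 330) + 7*y^2 + 42*y - 280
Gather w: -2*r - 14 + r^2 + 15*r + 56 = r^2 + 13*r + 42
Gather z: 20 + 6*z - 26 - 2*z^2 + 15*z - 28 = -2*z^2 + 21*z - 34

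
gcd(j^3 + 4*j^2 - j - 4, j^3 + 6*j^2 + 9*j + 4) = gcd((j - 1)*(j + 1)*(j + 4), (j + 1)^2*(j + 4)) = j^2 + 5*j + 4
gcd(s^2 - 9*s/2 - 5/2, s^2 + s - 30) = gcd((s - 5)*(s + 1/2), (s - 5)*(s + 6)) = s - 5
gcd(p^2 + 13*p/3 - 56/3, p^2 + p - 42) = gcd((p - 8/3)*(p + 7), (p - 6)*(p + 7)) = p + 7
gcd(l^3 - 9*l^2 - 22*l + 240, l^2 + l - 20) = l + 5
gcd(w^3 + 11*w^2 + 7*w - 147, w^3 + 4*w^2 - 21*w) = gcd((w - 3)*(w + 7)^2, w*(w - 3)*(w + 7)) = w^2 + 4*w - 21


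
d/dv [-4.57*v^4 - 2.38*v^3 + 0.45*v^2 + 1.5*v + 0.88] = -18.28*v^3 - 7.14*v^2 + 0.9*v + 1.5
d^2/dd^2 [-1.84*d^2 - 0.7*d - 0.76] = -3.68000000000000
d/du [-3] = 0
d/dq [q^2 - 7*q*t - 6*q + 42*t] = 2*q - 7*t - 6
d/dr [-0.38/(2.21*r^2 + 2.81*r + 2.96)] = (1.6796*r + 1.0678)/(2.21*r^2 + 2.81*r + 2.96)^2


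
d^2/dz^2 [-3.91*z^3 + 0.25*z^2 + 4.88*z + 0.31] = 0.5 - 23.46*z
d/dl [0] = 0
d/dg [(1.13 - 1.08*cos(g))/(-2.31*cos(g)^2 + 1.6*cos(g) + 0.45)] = (2.4948*cos(g)^2 - 5.2206*cos(g) + 2.294)*sin(g)/(5.3361*cos(g)^4 - 7.392*cos(g)^3 + 0.481*cos(g)^2 + 1.44*cos(g) + 0.2025)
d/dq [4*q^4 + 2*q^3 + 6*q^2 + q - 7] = 16*q^3 + 6*q^2 + 12*q + 1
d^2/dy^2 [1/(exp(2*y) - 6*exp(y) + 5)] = 2*((3 - 2*exp(y))*(exp(2*y) - 6*exp(y) + 5) + 4*(exp(y) - 3)^2*exp(y))*exp(y)/(exp(2*y) - 6*exp(y) + 5)^3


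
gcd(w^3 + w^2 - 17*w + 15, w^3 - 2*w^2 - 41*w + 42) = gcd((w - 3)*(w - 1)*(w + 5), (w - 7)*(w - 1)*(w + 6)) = w - 1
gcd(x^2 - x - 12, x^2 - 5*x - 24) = x + 3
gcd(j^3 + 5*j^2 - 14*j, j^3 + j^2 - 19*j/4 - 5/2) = j - 2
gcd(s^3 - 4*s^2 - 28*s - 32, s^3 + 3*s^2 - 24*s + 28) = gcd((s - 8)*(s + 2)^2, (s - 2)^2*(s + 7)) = 1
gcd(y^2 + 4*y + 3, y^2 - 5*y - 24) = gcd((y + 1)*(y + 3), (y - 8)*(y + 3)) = y + 3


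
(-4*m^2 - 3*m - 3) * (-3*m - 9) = 12*m^3 + 45*m^2 + 36*m + 27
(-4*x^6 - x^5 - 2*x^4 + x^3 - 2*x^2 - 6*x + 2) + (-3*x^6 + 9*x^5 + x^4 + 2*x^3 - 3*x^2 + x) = -7*x^6 + 8*x^5 - x^4 + 3*x^3 - 5*x^2 - 5*x + 2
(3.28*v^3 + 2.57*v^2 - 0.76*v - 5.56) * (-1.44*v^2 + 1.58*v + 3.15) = -4.7232*v^5 + 1.4816*v^4 + 15.487*v^3 + 14.9011*v^2 - 11.1788*v - 17.514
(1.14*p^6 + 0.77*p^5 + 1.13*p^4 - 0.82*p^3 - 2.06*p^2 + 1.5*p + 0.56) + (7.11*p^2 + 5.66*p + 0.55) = 1.14*p^6 + 0.77*p^5 + 1.13*p^4 - 0.82*p^3 + 5.05*p^2 + 7.16*p + 1.11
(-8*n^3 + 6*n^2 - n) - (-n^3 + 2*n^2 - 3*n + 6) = -7*n^3 + 4*n^2 + 2*n - 6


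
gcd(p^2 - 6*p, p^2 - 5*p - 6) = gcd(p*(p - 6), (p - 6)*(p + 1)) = p - 6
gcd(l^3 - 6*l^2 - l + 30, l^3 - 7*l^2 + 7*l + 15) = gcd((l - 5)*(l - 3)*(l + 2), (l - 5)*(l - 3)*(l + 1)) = l^2 - 8*l + 15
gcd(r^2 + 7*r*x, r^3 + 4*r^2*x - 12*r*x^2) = r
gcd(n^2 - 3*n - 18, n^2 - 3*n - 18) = n^2 - 3*n - 18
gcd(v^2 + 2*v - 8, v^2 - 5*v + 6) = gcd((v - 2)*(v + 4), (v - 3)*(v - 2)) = v - 2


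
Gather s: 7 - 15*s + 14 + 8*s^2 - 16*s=8*s^2 - 31*s + 21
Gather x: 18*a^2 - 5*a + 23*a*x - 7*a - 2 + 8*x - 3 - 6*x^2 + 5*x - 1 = 18*a^2 - 12*a - 6*x^2 + x*(23*a + 13) - 6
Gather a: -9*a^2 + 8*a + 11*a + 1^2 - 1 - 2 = -9*a^2 + 19*a - 2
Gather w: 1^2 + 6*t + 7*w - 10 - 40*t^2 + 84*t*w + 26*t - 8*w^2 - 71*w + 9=-40*t^2 + 32*t - 8*w^2 + w*(84*t - 64)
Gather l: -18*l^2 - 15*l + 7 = -18*l^2 - 15*l + 7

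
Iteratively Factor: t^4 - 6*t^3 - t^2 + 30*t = (t + 2)*(t^3 - 8*t^2 + 15*t) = t*(t + 2)*(t^2 - 8*t + 15) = t*(t - 5)*(t + 2)*(t - 3)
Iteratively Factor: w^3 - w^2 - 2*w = (w - 2)*(w^2 + w) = w*(w - 2)*(w + 1)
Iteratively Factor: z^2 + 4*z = (z + 4)*(z)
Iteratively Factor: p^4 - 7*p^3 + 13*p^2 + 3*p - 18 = (p - 3)*(p^3 - 4*p^2 + p + 6) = (p - 3)*(p - 2)*(p^2 - 2*p - 3) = (p - 3)*(p - 2)*(p + 1)*(p - 3)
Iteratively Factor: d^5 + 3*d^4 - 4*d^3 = (d)*(d^4 + 3*d^3 - 4*d^2) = d^2*(d^3 + 3*d^2 - 4*d) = d^3*(d^2 + 3*d - 4) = d^3*(d + 4)*(d - 1)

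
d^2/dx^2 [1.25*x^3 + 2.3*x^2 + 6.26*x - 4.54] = 7.5*x + 4.6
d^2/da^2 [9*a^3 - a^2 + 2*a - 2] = 54*a - 2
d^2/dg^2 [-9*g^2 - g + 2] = -18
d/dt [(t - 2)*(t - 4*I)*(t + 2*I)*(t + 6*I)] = 4*t^3 + t^2*(-6 + 12*I) + t*(40 - 16*I) - 40 + 48*I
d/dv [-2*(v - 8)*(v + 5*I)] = -4*v + 16 - 10*I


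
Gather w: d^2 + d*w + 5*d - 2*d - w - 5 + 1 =d^2 + 3*d + w*(d - 1) - 4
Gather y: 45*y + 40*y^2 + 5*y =40*y^2 + 50*y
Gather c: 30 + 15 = 45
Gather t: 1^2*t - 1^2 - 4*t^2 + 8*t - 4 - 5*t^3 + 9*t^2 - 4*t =-5*t^3 + 5*t^2 + 5*t - 5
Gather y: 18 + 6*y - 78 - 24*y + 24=-18*y - 36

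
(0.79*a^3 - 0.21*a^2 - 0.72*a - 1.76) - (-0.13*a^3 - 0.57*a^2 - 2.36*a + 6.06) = 0.92*a^3 + 0.36*a^2 + 1.64*a - 7.82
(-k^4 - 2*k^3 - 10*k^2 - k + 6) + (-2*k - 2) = -k^4 - 2*k^3 - 10*k^2 - 3*k + 4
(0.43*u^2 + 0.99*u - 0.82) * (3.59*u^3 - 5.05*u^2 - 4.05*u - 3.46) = 1.5437*u^5 + 1.3826*u^4 - 9.6848*u^3 - 1.3563*u^2 - 0.1044*u + 2.8372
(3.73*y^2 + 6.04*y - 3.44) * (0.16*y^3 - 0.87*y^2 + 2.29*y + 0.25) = 0.5968*y^5 - 2.2787*y^4 + 2.7365*y^3 + 17.7569*y^2 - 6.3676*y - 0.86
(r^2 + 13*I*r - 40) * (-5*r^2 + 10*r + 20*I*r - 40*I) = -5*r^4 + 10*r^3 - 45*I*r^3 - 60*r^2 + 90*I*r^2 + 120*r - 800*I*r + 1600*I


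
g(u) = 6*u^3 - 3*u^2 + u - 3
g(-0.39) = -4.20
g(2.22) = 50.08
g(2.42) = 66.89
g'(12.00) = 2521.00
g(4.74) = 573.32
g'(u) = 18*u^2 - 6*u + 1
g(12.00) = 9945.00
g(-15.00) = -20943.00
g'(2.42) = 91.90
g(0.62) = -2.10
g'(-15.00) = 4141.00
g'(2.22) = 76.39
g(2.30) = 56.43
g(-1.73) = -44.78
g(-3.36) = -267.83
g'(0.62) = 4.20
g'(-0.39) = 6.08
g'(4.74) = 376.98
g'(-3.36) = 224.37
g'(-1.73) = 65.25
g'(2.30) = 82.42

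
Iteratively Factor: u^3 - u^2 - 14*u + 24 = (u - 2)*(u^2 + u - 12) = (u - 3)*(u - 2)*(u + 4)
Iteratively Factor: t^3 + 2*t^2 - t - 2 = (t + 2)*(t^2 - 1) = (t + 1)*(t + 2)*(t - 1)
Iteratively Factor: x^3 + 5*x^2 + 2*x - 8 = (x + 2)*(x^2 + 3*x - 4) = (x - 1)*(x + 2)*(x + 4)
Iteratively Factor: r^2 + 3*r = (r)*(r + 3)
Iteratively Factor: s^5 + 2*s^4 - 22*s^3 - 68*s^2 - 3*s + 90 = (s - 1)*(s^4 + 3*s^3 - 19*s^2 - 87*s - 90) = (s - 1)*(s + 2)*(s^3 + s^2 - 21*s - 45) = (s - 1)*(s + 2)*(s + 3)*(s^2 - 2*s - 15) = (s - 5)*(s - 1)*(s + 2)*(s + 3)*(s + 3)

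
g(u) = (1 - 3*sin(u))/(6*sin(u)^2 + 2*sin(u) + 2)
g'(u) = (1 - 3*sin(u))*(-12*sin(u)*cos(u) - 2*cos(u))/(6*sin(u)^2 + 2*sin(u) + 2)^2 - 3*cos(u)/(6*sin(u)^2 + 2*sin(u) + 2) = (9*sin(u)^2 - 6*sin(u) - 4)*cos(u)/(2*(3*sin(u)^2 + sin(u) + 1)^2)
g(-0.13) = 0.75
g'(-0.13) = -1.80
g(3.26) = 0.73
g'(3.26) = 1.84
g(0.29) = 0.05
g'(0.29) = -1.02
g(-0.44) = 1.02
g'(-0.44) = 0.07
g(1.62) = -0.20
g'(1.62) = 0.00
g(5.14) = 0.72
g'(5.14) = 0.28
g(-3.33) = 0.17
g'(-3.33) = 1.41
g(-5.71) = -0.13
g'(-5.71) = -0.33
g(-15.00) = 0.91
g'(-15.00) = -0.54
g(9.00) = -0.06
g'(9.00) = 0.61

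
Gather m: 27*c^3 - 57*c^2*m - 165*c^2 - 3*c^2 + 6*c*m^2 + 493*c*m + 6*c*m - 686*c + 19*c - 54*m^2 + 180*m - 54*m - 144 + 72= 27*c^3 - 168*c^2 - 667*c + m^2*(6*c - 54) + m*(-57*c^2 + 499*c + 126) - 72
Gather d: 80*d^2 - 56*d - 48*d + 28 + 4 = 80*d^2 - 104*d + 32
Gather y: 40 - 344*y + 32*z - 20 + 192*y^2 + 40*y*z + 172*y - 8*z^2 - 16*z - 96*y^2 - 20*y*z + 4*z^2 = 96*y^2 + y*(20*z - 172) - 4*z^2 + 16*z + 20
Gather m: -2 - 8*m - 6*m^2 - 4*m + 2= -6*m^2 - 12*m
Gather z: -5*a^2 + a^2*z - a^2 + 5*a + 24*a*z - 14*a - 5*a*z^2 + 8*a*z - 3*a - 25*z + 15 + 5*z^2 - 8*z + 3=-6*a^2 - 12*a + z^2*(5 - 5*a) + z*(a^2 + 32*a - 33) + 18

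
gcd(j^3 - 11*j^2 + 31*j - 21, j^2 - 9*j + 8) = j - 1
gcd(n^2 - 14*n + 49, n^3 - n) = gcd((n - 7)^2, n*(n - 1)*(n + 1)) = 1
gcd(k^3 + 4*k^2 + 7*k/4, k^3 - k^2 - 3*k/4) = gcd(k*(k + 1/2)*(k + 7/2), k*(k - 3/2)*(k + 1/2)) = k^2 + k/2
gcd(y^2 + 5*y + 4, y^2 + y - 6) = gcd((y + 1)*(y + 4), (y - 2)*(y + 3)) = 1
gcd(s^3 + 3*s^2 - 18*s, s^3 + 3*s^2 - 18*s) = s^3 + 3*s^2 - 18*s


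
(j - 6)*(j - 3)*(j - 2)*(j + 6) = j^4 - 5*j^3 - 30*j^2 + 180*j - 216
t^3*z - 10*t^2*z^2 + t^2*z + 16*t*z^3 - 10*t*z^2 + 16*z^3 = (t - 8*z)*(t - 2*z)*(t*z + z)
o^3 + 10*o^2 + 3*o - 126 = (o - 3)*(o + 6)*(o + 7)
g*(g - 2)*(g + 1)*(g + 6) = g^4 + 5*g^3 - 8*g^2 - 12*g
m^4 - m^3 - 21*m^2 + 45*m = m*(m - 3)^2*(m + 5)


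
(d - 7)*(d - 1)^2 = d^3 - 9*d^2 + 15*d - 7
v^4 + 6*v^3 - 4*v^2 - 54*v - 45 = (v - 3)*(v + 1)*(v + 3)*(v + 5)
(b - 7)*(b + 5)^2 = b^3 + 3*b^2 - 45*b - 175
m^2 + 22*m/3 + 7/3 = (m + 1/3)*(m + 7)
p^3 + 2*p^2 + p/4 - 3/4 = (p - 1/2)*(p + 1)*(p + 3/2)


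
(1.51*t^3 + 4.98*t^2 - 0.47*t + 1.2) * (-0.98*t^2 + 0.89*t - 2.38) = -1.4798*t^5 - 3.5365*t^4 + 1.299*t^3 - 13.4467*t^2 + 2.1866*t - 2.856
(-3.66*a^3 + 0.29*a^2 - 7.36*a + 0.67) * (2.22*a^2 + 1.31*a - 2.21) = -8.1252*a^5 - 4.1508*a^4 - 7.8707*a^3 - 8.7951*a^2 + 17.1433*a - 1.4807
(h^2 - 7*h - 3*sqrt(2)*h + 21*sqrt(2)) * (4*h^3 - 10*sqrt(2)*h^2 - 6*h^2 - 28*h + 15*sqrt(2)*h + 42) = 4*h^5 - 34*h^4 - 22*sqrt(2)*h^4 + 74*h^3 + 187*sqrt(2)*h^3 - 272*h^2 - 147*sqrt(2)*h^2 - 714*sqrt(2)*h + 336*h + 882*sqrt(2)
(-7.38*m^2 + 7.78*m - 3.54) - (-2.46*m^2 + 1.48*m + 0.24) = -4.92*m^2 + 6.3*m - 3.78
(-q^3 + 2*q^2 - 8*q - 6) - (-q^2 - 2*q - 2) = -q^3 + 3*q^2 - 6*q - 4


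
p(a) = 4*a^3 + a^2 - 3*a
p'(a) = 12*a^2 + 2*a - 3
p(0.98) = 1.79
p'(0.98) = 10.48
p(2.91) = 98.31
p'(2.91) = 104.44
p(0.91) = 1.11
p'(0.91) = 8.76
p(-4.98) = -454.28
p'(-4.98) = 284.64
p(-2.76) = -68.20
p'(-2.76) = 82.89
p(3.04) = 112.50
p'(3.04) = 113.98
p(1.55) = 12.65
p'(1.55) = 28.93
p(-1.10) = -0.81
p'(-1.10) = 9.32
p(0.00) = 0.00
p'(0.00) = -3.00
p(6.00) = 882.00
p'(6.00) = 441.00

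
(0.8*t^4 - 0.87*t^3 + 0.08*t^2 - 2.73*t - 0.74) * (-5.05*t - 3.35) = -4.04*t^5 + 1.7135*t^4 + 2.5105*t^3 + 13.5185*t^2 + 12.8825*t + 2.479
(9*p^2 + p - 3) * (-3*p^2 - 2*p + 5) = -27*p^4 - 21*p^3 + 52*p^2 + 11*p - 15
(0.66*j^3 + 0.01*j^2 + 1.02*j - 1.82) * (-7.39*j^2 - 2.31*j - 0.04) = -4.8774*j^5 - 1.5985*j^4 - 7.5873*j^3 + 11.0932*j^2 + 4.1634*j + 0.0728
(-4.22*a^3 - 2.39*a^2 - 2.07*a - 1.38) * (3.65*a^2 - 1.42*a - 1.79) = -15.403*a^5 - 2.7311*a^4 + 3.3921*a^3 + 2.1805*a^2 + 5.6649*a + 2.4702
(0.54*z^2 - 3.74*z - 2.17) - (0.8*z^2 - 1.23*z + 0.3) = -0.26*z^2 - 2.51*z - 2.47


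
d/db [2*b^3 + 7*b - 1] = 6*b^2 + 7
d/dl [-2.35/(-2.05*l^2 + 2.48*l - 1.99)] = (5.828 - 9.635*l)/(2.05*l^2 - 2.48*l + 1.99)^2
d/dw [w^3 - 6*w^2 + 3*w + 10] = 3*w^2 - 12*w + 3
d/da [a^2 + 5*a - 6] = 2*a + 5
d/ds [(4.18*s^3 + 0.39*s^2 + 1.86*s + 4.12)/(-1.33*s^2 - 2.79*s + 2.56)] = (-5.5594*s^4 - 23.3244*s^3 + 33.4881*s^2 + 12.956*s + 16.2564)/(1.7689*s^4 + 7.4214*s^3 + 0.9745*s^2 - 14.2848*s + 6.5536)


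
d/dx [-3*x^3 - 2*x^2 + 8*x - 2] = -9*x^2 - 4*x + 8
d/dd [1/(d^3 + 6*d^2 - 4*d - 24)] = (-3*d^2 - 12*d + 4)/(d^3 + 6*d^2 - 4*d - 24)^2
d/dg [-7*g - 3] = -7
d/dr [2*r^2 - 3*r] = 4*r - 3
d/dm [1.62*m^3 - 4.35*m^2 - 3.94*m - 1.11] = 4.86*m^2 - 8.7*m - 3.94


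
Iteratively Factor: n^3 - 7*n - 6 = (n + 2)*(n^2 - 2*n - 3) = (n + 1)*(n + 2)*(n - 3)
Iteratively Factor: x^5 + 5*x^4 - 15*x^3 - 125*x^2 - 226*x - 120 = (x + 1)*(x^4 + 4*x^3 - 19*x^2 - 106*x - 120) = (x + 1)*(x + 4)*(x^3 - 19*x - 30) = (x + 1)*(x + 2)*(x + 4)*(x^2 - 2*x - 15) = (x + 1)*(x + 2)*(x + 3)*(x + 4)*(x - 5)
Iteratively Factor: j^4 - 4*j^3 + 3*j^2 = (j)*(j^3 - 4*j^2 + 3*j) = j*(j - 3)*(j^2 - j) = j^2*(j - 3)*(j - 1)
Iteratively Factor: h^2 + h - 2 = (h + 2)*(h - 1)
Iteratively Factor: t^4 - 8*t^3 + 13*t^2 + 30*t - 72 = (t - 3)*(t^3 - 5*t^2 - 2*t + 24) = (t - 3)*(t + 2)*(t^2 - 7*t + 12) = (t - 3)^2*(t + 2)*(t - 4)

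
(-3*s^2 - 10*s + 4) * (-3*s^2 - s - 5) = 9*s^4 + 33*s^3 + 13*s^2 + 46*s - 20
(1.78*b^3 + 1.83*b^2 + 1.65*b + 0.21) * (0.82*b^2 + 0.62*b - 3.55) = 1.4596*b^5 + 2.6042*b^4 - 3.8314*b^3 - 5.3013*b^2 - 5.7273*b - 0.7455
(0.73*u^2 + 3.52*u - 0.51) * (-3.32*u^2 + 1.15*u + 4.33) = -2.4236*u^4 - 10.8469*u^3 + 8.9021*u^2 + 14.6551*u - 2.2083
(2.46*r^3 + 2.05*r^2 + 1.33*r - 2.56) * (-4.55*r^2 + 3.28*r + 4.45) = -11.193*r^5 - 1.2587*r^4 + 11.6195*r^3 + 25.1329*r^2 - 2.4783*r - 11.392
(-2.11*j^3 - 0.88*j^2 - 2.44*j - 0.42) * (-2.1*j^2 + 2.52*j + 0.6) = 4.431*j^5 - 3.4692*j^4 + 1.6404*j^3 - 5.7948*j^2 - 2.5224*j - 0.252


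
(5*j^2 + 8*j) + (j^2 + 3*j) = 6*j^2 + 11*j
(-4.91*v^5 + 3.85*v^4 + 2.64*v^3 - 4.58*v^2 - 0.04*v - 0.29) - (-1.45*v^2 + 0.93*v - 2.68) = -4.91*v^5 + 3.85*v^4 + 2.64*v^3 - 3.13*v^2 - 0.97*v + 2.39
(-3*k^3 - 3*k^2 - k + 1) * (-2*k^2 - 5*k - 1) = 6*k^5 + 21*k^4 + 20*k^3 + 6*k^2 - 4*k - 1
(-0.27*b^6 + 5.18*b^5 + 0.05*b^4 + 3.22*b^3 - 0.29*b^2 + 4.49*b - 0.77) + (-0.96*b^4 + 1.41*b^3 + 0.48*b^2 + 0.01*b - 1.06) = -0.27*b^6 + 5.18*b^5 - 0.91*b^4 + 4.63*b^3 + 0.19*b^2 + 4.5*b - 1.83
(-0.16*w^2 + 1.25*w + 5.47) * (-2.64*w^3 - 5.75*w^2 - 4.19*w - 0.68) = 0.4224*w^5 - 2.38*w^4 - 20.9579*w^3 - 36.5812*w^2 - 23.7693*w - 3.7196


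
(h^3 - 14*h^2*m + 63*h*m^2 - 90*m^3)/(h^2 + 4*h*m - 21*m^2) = (h^2 - 11*h*m + 30*m^2)/(h + 7*m)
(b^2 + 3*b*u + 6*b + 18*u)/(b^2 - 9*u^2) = (-b - 6)/(-b + 3*u)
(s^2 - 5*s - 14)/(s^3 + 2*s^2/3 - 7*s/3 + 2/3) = 3*(s - 7)/(3*s^2 - 4*s + 1)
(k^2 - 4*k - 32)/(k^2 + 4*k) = (k - 8)/k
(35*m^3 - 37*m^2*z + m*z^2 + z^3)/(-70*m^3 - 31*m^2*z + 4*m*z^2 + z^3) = (-m + z)/(2*m + z)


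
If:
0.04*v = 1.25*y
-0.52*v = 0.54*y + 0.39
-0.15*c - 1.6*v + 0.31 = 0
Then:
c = 9.81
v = -0.73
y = -0.02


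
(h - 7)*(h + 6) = h^2 - h - 42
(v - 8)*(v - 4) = v^2 - 12*v + 32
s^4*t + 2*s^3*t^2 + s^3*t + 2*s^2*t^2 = s^2*(s + 2*t)*(s*t + t)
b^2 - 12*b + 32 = (b - 8)*(b - 4)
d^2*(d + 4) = d^3 + 4*d^2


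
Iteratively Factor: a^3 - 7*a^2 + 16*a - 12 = (a - 2)*(a^2 - 5*a + 6) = (a - 3)*(a - 2)*(a - 2)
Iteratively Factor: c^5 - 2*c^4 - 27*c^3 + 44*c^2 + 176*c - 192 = (c - 1)*(c^4 - c^3 - 28*c^2 + 16*c + 192) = (c - 1)*(c + 4)*(c^3 - 5*c^2 - 8*c + 48) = (c - 4)*(c - 1)*(c + 4)*(c^2 - c - 12) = (c - 4)*(c - 1)*(c + 3)*(c + 4)*(c - 4)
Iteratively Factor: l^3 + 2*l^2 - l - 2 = (l - 1)*(l^2 + 3*l + 2) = (l - 1)*(l + 2)*(l + 1)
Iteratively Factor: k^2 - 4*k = (k)*(k - 4)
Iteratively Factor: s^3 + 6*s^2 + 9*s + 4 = (s + 4)*(s^2 + 2*s + 1) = (s + 1)*(s + 4)*(s + 1)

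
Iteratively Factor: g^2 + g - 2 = (g + 2)*(g - 1)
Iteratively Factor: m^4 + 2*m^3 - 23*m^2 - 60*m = (m - 5)*(m^3 + 7*m^2 + 12*m) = (m - 5)*(m + 4)*(m^2 + 3*m) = m*(m - 5)*(m + 4)*(m + 3)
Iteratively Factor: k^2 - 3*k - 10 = (k - 5)*(k + 2)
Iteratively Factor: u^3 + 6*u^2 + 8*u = (u + 2)*(u^2 + 4*u) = u*(u + 2)*(u + 4)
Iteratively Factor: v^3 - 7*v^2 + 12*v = (v - 4)*(v^2 - 3*v) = (v - 4)*(v - 3)*(v)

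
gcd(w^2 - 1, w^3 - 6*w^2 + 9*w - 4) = w - 1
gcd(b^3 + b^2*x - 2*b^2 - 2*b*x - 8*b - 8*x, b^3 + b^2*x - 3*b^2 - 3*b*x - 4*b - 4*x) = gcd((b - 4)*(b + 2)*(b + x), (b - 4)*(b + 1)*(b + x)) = b^2 + b*x - 4*b - 4*x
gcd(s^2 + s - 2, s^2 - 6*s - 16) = s + 2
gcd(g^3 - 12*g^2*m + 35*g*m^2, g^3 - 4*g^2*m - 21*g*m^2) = g^2 - 7*g*m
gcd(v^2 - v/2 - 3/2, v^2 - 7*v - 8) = v + 1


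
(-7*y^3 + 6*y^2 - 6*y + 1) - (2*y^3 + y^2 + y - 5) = -9*y^3 + 5*y^2 - 7*y + 6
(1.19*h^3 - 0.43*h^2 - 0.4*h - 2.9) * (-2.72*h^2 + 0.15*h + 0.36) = -3.2368*h^5 + 1.3481*h^4 + 1.4519*h^3 + 7.6732*h^2 - 0.579*h - 1.044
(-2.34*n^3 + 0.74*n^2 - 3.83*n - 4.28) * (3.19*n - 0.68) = -7.4646*n^4 + 3.9518*n^3 - 12.7209*n^2 - 11.0488*n + 2.9104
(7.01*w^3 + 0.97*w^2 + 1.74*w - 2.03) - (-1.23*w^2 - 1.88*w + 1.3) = 7.01*w^3 + 2.2*w^2 + 3.62*w - 3.33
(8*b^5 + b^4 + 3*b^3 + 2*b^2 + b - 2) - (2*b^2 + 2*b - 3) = 8*b^5 + b^4 + 3*b^3 - b + 1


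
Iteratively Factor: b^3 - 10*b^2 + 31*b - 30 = (b - 5)*(b^2 - 5*b + 6) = (b - 5)*(b - 2)*(b - 3)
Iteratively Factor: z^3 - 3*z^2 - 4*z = (z)*(z^2 - 3*z - 4) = z*(z + 1)*(z - 4)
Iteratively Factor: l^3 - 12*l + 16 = (l - 2)*(l^2 + 2*l - 8) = (l - 2)*(l + 4)*(l - 2)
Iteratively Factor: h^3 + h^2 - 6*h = (h + 3)*(h^2 - 2*h) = h*(h + 3)*(h - 2)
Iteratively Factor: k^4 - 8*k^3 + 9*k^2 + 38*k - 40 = (k - 5)*(k^3 - 3*k^2 - 6*k + 8) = (k - 5)*(k - 1)*(k^2 - 2*k - 8) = (k - 5)*(k - 1)*(k + 2)*(k - 4)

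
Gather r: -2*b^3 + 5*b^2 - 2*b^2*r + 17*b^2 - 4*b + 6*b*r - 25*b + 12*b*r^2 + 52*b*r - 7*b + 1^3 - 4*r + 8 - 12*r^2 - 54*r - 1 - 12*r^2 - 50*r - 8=-2*b^3 + 22*b^2 - 36*b + r^2*(12*b - 24) + r*(-2*b^2 + 58*b - 108)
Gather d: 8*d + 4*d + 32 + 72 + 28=12*d + 132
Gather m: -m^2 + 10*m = -m^2 + 10*m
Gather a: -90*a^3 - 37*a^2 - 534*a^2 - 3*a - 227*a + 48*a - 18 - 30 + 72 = -90*a^3 - 571*a^2 - 182*a + 24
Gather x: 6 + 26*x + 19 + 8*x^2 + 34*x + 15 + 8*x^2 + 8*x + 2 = 16*x^2 + 68*x + 42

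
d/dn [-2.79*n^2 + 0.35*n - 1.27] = 0.35 - 5.58*n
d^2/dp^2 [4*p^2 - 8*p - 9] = 8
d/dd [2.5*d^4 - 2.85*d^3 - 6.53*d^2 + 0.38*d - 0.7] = 10.0*d^3 - 8.55*d^2 - 13.06*d + 0.38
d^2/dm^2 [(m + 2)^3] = 6*m + 12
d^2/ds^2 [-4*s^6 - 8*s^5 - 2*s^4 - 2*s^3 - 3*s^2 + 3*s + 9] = -120*s^4 - 160*s^3 - 24*s^2 - 12*s - 6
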